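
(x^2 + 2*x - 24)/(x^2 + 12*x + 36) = (x - 4)/(x + 6)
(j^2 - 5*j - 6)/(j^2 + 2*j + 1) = (j - 6)/(j + 1)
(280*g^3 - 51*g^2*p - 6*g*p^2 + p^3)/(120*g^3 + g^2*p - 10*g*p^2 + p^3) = (7*g + p)/(3*g + p)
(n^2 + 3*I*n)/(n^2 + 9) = n/(n - 3*I)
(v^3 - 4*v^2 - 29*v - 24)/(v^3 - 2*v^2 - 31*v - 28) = (v^2 - 5*v - 24)/(v^2 - 3*v - 28)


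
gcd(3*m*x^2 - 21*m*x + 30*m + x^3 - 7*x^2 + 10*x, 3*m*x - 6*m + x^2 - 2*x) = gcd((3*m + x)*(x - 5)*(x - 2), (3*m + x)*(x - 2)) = 3*m*x - 6*m + x^2 - 2*x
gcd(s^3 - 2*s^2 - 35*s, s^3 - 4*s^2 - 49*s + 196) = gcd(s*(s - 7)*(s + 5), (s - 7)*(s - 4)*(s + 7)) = s - 7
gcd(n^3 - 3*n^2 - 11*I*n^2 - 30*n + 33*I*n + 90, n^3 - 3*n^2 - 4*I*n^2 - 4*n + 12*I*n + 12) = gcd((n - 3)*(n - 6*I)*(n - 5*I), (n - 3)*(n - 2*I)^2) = n - 3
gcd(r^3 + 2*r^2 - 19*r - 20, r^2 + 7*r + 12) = 1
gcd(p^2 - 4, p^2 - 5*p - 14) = p + 2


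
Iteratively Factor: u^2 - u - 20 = (u + 4)*(u - 5)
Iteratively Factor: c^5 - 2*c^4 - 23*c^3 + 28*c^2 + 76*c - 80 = (c + 2)*(c^4 - 4*c^3 - 15*c^2 + 58*c - 40) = (c - 1)*(c + 2)*(c^3 - 3*c^2 - 18*c + 40) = (c - 2)*(c - 1)*(c + 2)*(c^2 - c - 20) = (c - 5)*(c - 2)*(c - 1)*(c + 2)*(c + 4)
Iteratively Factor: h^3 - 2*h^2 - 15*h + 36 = (h - 3)*(h^2 + h - 12) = (h - 3)^2*(h + 4)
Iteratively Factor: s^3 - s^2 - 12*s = (s + 3)*(s^2 - 4*s) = s*(s + 3)*(s - 4)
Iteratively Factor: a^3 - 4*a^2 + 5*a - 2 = (a - 1)*(a^2 - 3*a + 2) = (a - 2)*(a - 1)*(a - 1)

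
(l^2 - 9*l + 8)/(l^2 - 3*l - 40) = (l - 1)/(l + 5)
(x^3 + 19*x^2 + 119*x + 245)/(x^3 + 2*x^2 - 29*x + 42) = (x^2 + 12*x + 35)/(x^2 - 5*x + 6)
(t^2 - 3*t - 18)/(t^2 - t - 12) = (t - 6)/(t - 4)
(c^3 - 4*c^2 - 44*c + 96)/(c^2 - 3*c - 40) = (c^2 + 4*c - 12)/(c + 5)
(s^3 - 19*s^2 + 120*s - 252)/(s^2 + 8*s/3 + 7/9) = 9*(s^3 - 19*s^2 + 120*s - 252)/(9*s^2 + 24*s + 7)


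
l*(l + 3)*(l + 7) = l^3 + 10*l^2 + 21*l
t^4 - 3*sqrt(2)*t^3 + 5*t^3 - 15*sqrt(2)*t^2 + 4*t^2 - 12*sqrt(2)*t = t*(t + 1)*(t + 4)*(t - 3*sqrt(2))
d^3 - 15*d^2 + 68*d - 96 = (d - 8)*(d - 4)*(d - 3)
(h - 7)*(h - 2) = h^2 - 9*h + 14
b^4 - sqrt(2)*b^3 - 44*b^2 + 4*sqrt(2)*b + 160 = (b - 2)*(b + 2)*(b - 5*sqrt(2))*(b + 4*sqrt(2))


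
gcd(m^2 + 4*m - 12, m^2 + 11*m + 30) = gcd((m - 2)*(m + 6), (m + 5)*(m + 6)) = m + 6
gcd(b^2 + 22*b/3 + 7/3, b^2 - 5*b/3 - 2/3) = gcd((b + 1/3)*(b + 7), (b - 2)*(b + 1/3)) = b + 1/3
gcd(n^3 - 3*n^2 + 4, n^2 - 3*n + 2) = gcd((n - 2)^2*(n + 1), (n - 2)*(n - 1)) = n - 2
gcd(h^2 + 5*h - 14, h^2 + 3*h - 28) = h + 7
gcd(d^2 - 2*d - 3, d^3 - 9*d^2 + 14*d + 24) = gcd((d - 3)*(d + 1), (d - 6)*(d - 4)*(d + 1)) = d + 1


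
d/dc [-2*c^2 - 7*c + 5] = -4*c - 7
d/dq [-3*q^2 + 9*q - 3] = 9 - 6*q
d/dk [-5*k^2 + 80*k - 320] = 80 - 10*k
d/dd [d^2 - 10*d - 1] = 2*d - 10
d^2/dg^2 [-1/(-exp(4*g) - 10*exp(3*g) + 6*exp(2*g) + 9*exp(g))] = ((-16*exp(3*g) - 90*exp(2*g) + 24*exp(g) + 9)*(exp(3*g) + 10*exp(2*g) - 6*exp(g) - 9) + 2*(4*exp(3*g) + 30*exp(2*g) - 12*exp(g) - 9)^2)*exp(-g)/(exp(3*g) + 10*exp(2*g) - 6*exp(g) - 9)^3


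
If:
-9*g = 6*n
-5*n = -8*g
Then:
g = 0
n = 0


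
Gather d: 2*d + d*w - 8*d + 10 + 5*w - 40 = d*(w - 6) + 5*w - 30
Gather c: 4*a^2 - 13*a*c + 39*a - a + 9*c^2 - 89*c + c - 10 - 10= 4*a^2 + 38*a + 9*c^2 + c*(-13*a - 88) - 20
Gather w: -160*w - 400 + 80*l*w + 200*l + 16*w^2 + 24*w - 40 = 200*l + 16*w^2 + w*(80*l - 136) - 440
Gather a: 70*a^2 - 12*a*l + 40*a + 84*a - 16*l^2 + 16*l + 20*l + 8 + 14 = 70*a^2 + a*(124 - 12*l) - 16*l^2 + 36*l + 22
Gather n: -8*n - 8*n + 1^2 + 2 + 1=4 - 16*n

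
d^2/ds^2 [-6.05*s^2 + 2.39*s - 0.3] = -12.1000000000000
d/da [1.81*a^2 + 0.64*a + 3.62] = 3.62*a + 0.64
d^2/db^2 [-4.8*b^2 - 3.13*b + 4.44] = -9.60000000000000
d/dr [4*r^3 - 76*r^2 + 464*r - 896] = 12*r^2 - 152*r + 464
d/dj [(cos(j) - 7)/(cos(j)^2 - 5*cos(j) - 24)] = (cos(j)^2 - 14*cos(j) + 59)*sin(j)/(sin(j)^2 + 5*cos(j) + 23)^2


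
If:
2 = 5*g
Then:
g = 2/5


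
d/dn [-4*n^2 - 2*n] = -8*n - 2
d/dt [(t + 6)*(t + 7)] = 2*t + 13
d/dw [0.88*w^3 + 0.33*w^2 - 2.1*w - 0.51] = 2.64*w^2 + 0.66*w - 2.1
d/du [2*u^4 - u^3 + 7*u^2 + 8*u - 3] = 8*u^3 - 3*u^2 + 14*u + 8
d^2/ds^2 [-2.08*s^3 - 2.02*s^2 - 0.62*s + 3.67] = -12.48*s - 4.04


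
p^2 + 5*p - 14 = (p - 2)*(p + 7)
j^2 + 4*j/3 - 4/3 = (j - 2/3)*(j + 2)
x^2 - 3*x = x*(x - 3)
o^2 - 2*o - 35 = (o - 7)*(o + 5)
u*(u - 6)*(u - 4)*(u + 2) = u^4 - 8*u^3 + 4*u^2 + 48*u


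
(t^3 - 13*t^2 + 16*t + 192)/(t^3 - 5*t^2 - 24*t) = (t - 8)/t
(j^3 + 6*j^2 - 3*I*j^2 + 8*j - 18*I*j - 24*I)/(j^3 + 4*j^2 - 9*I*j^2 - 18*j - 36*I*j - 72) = (j + 2)/(j - 6*I)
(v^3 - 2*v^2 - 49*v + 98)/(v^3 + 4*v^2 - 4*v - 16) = (v^2 - 49)/(v^2 + 6*v + 8)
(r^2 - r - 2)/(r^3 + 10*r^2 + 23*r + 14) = (r - 2)/(r^2 + 9*r + 14)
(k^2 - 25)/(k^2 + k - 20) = (k - 5)/(k - 4)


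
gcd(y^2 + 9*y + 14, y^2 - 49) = y + 7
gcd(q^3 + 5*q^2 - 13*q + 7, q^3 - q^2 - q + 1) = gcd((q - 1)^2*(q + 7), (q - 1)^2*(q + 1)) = q^2 - 2*q + 1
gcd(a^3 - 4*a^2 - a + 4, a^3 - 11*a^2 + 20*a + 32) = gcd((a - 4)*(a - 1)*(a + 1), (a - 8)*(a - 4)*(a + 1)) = a^2 - 3*a - 4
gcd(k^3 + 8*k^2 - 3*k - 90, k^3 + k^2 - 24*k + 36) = k^2 + 3*k - 18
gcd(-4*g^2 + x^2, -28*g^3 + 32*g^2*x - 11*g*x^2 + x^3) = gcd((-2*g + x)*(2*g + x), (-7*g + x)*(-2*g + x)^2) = -2*g + x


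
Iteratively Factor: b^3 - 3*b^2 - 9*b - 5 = (b + 1)*(b^2 - 4*b - 5) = (b + 1)^2*(b - 5)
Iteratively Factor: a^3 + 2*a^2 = (a)*(a^2 + 2*a) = a^2*(a + 2)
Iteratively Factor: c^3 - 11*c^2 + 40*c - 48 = (c - 3)*(c^2 - 8*c + 16) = (c - 4)*(c - 3)*(c - 4)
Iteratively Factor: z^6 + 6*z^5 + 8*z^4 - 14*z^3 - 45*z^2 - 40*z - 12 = (z + 2)*(z^5 + 4*z^4 - 14*z^2 - 17*z - 6) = (z + 1)*(z + 2)*(z^4 + 3*z^3 - 3*z^2 - 11*z - 6) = (z - 2)*(z + 1)*(z + 2)*(z^3 + 5*z^2 + 7*z + 3) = (z - 2)*(z + 1)^2*(z + 2)*(z^2 + 4*z + 3) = (z - 2)*(z + 1)^2*(z + 2)*(z + 3)*(z + 1)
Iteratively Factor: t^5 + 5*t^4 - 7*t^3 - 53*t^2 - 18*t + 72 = (t + 2)*(t^4 + 3*t^3 - 13*t^2 - 27*t + 36) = (t + 2)*(t + 3)*(t^3 - 13*t + 12) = (t - 1)*(t + 2)*(t + 3)*(t^2 + t - 12) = (t - 1)*(t + 2)*(t + 3)*(t + 4)*(t - 3)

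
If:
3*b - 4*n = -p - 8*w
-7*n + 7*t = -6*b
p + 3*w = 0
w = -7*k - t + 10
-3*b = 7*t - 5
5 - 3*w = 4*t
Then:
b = -5/29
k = 1745/1421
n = 130/203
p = -375/203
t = 160/203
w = 125/203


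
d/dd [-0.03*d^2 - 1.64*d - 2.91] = -0.06*d - 1.64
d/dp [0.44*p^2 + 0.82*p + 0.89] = 0.88*p + 0.82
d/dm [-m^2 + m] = 1 - 2*m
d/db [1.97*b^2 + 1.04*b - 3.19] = 3.94*b + 1.04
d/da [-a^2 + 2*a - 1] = 2 - 2*a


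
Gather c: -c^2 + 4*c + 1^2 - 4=-c^2 + 4*c - 3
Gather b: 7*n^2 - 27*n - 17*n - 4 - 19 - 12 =7*n^2 - 44*n - 35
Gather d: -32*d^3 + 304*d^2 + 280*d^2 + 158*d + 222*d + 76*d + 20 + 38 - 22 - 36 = -32*d^3 + 584*d^2 + 456*d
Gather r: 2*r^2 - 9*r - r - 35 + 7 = 2*r^2 - 10*r - 28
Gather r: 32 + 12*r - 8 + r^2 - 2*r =r^2 + 10*r + 24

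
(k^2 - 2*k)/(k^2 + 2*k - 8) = k/(k + 4)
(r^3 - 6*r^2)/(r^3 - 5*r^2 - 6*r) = r/(r + 1)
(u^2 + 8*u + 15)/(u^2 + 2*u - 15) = (u + 3)/(u - 3)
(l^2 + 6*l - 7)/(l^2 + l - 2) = (l + 7)/(l + 2)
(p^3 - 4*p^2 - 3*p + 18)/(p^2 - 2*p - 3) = (p^2 - p - 6)/(p + 1)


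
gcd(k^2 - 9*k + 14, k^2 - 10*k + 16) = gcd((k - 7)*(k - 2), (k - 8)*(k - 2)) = k - 2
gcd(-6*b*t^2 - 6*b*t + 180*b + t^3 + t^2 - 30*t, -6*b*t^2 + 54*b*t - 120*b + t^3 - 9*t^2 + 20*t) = -6*b*t + 30*b + t^2 - 5*t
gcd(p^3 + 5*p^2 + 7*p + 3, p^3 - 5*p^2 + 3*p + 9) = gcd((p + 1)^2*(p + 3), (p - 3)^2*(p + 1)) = p + 1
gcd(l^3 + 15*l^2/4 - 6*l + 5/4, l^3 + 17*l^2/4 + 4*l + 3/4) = 1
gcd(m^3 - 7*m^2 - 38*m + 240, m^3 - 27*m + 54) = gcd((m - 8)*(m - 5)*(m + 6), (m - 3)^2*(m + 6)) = m + 6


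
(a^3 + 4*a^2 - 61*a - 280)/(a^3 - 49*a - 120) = (a + 7)/(a + 3)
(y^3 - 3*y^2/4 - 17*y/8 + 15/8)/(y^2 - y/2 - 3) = (4*y^2 - 9*y + 5)/(4*(y - 2))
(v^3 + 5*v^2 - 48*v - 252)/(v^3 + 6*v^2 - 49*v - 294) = (v + 6)/(v + 7)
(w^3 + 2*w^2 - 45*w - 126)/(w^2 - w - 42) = w + 3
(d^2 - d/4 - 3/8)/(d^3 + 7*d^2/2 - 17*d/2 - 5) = (d - 3/4)/(d^2 + 3*d - 10)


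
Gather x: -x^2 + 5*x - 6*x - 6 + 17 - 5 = -x^2 - x + 6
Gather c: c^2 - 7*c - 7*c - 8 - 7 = c^2 - 14*c - 15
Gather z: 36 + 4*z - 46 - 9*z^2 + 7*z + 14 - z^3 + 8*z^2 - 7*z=-z^3 - z^2 + 4*z + 4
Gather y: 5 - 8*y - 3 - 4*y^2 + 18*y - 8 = -4*y^2 + 10*y - 6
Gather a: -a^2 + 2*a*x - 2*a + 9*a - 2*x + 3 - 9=-a^2 + a*(2*x + 7) - 2*x - 6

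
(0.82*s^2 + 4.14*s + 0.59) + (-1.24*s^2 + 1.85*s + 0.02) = -0.42*s^2 + 5.99*s + 0.61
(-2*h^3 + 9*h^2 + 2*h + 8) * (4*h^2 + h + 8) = -8*h^5 + 34*h^4 + h^3 + 106*h^2 + 24*h + 64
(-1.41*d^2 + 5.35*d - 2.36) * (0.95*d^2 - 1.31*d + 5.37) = -1.3395*d^4 + 6.9296*d^3 - 16.8222*d^2 + 31.8211*d - 12.6732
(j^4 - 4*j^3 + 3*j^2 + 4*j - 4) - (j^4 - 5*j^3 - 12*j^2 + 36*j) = j^3 + 15*j^2 - 32*j - 4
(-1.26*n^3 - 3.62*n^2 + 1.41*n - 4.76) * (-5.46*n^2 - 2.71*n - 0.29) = 6.8796*n^5 + 23.1798*n^4 + 2.477*n^3 + 23.2183*n^2 + 12.4907*n + 1.3804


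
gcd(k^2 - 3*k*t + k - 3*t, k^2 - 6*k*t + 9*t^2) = -k + 3*t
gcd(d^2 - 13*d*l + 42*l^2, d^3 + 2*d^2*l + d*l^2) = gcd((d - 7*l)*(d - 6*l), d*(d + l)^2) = 1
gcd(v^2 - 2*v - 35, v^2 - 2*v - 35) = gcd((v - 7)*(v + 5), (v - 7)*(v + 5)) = v^2 - 2*v - 35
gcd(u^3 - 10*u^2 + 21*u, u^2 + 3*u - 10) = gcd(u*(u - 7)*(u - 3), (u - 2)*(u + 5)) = 1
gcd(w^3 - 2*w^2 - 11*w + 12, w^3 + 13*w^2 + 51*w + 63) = w + 3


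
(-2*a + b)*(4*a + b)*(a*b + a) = -8*a^3*b - 8*a^3 + 2*a^2*b^2 + 2*a^2*b + a*b^3 + a*b^2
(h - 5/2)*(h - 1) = h^2 - 7*h/2 + 5/2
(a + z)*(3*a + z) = 3*a^2 + 4*a*z + z^2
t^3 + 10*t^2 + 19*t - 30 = (t - 1)*(t + 5)*(t + 6)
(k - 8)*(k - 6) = k^2 - 14*k + 48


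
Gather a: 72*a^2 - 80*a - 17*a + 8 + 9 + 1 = 72*a^2 - 97*a + 18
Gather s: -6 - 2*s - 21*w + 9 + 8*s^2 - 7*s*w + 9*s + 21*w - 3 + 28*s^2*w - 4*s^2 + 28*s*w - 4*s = s^2*(28*w + 4) + s*(21*w + 3)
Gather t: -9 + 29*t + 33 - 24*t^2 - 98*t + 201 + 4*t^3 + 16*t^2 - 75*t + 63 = 4*t^3 - 8*t^2 - 144*t + 288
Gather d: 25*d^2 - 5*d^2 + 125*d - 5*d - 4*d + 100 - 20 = 20*d^2 + 116*d + 80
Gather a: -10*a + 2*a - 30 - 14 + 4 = -8*a - 40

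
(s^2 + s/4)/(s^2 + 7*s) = (s + 1/4)/(s + 7)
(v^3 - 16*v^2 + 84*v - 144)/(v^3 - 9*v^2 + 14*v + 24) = (v - 6)/(v + 1)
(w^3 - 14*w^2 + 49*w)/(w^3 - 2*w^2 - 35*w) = (w - 7)/(w + 5)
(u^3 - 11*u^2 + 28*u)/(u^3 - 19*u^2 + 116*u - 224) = u/(u - 8)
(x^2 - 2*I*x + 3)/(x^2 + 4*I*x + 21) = (x + I)/(x + 7*I)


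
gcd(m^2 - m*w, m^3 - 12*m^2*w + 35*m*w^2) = m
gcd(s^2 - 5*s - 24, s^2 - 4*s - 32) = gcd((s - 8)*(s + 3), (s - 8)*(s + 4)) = s - 8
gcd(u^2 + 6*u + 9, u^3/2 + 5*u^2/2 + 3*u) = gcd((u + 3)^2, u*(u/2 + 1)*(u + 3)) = u + 3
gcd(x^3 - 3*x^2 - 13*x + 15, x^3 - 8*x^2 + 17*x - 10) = x^2 - 6*x + 5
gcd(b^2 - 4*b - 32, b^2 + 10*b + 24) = b + 4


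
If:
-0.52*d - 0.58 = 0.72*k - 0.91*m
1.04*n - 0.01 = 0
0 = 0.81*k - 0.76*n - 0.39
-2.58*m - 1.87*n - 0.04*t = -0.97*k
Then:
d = -0.0271317829457364*t - 1.48401475134791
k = 0.49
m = 0.17744474995767 - 0.0155038759689922*t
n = 0.01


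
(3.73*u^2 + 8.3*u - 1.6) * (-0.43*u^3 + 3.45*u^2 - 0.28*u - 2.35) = -1.6039*u^5 + 9.2995*u^4 + 28.2786*u^3 - 16.6095*u^2 - 19.057*u + 3.76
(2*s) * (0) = 0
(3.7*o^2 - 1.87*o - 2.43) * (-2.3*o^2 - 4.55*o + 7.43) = -8.51*o^4 - 12.534*o^3 + 41.5885*o^2 - 2.8376*o - 18.0549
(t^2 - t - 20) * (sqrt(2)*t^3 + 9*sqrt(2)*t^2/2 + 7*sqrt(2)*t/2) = sqrt(2)*t^5 + 7*sqrt(2)*t^4/2 - 21*sqrt(2)*t^3 - 187*sqrt(2)*t^2/2 - 70*sqrt(2)*t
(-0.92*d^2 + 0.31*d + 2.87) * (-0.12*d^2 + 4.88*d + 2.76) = 0.1104*d^4 - 4.5268*d^3 - 1.3708*d^2 + 14.8612*d + 7.9212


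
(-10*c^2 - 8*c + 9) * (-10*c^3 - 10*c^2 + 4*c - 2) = 100*c^5 + 180*c^4 - 50*c^3 - 102*c^2 + 52*c - 18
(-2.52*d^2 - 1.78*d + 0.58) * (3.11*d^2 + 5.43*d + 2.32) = -7.8372*d^4 - 19.2194*d^3 - 13.708*d^2 - 0.9802*d + 1.3456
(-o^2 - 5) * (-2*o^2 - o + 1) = 2*o^4 + o^3 + 9*o^2 + 5*o - 5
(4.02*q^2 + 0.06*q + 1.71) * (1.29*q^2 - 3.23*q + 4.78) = 5.1858*q^4 - 12.9072*q^3 + 21.2277*q^2 - 5.2365*q + 8.1738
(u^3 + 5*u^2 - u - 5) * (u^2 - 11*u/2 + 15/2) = u^5 - u^4/2 - 21*u^3 + 38*u^2 + 20*u - 75/2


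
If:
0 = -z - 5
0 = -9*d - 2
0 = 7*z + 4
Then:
No Solution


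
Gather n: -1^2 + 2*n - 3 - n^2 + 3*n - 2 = -n^2 + 5*n - 6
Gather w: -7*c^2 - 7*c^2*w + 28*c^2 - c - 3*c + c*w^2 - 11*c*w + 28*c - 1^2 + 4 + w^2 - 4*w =21*c^2 + 24*c + w^2*(c + 1) + w*(-7*c^2 - 11*c - 4) + 3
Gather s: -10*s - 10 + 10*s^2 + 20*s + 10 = 10*s^2 + 10*s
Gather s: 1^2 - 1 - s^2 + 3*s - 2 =-s^2 + 3*s - 2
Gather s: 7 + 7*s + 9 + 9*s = 16*s + 16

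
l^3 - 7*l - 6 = (l - 3)*(l + 1)*(l + 2)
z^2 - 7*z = z*(z - 7)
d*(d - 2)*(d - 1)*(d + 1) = d^4 - 2*d^3 - d^2 + 2*d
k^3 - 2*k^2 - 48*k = k*(k - 8)*(k + 6)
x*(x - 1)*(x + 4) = x^3 + 3*x^2 - 4*x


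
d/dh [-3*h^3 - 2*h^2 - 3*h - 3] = -9*h^2 - 4*h - 3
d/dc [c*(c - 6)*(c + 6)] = 3*c^2 - 36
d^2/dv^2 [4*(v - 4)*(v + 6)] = 8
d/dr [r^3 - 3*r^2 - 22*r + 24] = 3*r^2 - 6*r - 22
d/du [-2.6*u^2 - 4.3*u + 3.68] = -5.2*u - 4.3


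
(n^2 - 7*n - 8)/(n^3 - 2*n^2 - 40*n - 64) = (n + 1)/(n^2 + 6*n + 8)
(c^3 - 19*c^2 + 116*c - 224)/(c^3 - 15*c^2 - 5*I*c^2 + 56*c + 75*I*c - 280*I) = (c - 4)/(c - 5*I)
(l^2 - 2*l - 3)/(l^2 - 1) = (l - 3)/(l - 1)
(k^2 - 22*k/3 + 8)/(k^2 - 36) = (k - 4/3)/(k + 6)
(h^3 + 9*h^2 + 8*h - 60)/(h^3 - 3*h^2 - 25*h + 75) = (h^2 + 4*h - 12)/(h^2 - 8*h + 15)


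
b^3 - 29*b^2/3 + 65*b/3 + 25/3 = (b - 5)^2*(b + 1/3)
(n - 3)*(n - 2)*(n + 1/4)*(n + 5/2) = n^4 - 9*n^3/4 - 57*n^2/8 + 107*n/8 + 15/4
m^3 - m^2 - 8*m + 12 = (m - 2)^2*(m + 3)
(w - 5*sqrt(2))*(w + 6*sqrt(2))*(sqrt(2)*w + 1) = sqrt(2)*w^3 + 3*w^2 - 59*sqrt(2)*w - 60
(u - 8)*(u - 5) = u^2 - 13*u + 40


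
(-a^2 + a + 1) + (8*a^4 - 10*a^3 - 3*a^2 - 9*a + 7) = 8*a^4 - 10*a^3 - 4*a^2 - 8*a + 8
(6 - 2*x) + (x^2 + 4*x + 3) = x^2 + 2*x + 9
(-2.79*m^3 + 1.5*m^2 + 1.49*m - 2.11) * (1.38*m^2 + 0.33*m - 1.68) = -3.8502*m^5 + 1.1493*m^4 + 7.2384*m^3 - 4.9401*m^2 - 3.1995*m + 3.5448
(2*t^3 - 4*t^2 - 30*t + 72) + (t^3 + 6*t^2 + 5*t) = 3*t^3 + 2*t^2 - 25*t + 72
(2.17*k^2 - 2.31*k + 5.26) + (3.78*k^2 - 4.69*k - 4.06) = 5.95*k^2 - 7.0*k + 1.2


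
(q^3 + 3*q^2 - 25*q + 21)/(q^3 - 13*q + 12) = (q + 7)/(q + 4)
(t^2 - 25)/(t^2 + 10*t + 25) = (t - 5)/(t + 5)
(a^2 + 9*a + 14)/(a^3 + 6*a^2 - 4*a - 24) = (a + 7)/(a^2 + 4*a - 12)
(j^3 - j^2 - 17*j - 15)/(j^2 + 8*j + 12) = (j^3 - j^2 - 17*j - 15)/(j^2 + 8*j + 12)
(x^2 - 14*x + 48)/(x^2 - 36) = (x - 8)/(x + 6)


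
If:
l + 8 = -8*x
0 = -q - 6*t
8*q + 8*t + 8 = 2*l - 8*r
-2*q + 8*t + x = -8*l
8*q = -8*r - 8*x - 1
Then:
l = 308/83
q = 2811/332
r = -4733/664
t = -937/664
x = -243/166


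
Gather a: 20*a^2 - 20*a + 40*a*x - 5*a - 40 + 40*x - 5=20*a^2 + a*(40*x - 25) + 40*x - 45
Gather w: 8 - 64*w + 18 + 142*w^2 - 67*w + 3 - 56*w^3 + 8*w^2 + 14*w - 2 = -56*w^3 + 150*w^2 - 117*w + 27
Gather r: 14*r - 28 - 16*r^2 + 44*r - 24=-16*r^2 + 58*r - 52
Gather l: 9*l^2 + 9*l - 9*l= 9*l^2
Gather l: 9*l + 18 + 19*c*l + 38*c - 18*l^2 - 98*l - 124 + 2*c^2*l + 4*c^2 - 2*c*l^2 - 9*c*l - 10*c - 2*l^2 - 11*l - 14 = 4*c^2 + 28*c + l^2*(-2*c - 20) + l*(2*c^2 + 10*c - 100) - 120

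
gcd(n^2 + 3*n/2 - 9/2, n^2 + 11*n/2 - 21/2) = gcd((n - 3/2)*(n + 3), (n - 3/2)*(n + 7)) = n - 3/2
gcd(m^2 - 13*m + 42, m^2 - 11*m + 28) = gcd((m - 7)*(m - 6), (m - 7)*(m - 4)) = m - 7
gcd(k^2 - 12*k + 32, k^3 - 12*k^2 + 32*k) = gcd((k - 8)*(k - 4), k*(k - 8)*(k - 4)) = k^2 - 12*k + 32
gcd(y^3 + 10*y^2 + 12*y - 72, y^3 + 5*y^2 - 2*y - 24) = y - 2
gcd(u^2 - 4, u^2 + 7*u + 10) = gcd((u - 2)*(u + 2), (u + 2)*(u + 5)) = u + 2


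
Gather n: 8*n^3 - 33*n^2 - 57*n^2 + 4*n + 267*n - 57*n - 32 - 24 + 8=8*n^3 - 90*n^2 + 214*n - 48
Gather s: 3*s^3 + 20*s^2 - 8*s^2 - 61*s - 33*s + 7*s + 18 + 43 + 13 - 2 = 3*s^3 + 12*s^2 - 87*s + 72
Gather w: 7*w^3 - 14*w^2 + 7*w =7*w^3 - 14*w^2 + 7*w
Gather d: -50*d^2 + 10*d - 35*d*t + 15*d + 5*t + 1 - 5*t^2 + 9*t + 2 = -50*d^2 + d*(25 - 35*t) - 5*t^2 + 14*t + 3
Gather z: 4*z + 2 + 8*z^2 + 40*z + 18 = 8*z^2 + 44*z + 20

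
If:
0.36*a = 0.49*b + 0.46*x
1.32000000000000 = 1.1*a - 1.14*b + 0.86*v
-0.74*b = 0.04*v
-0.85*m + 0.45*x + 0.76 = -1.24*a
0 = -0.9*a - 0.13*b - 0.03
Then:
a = -0.02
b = -0.08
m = 0.90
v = 1.46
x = 0.07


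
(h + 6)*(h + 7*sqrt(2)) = h^2 + 6*h + 7*sqrt(2)*h + 42*sqrt(2)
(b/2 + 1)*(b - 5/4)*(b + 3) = b^3/2 + 15*b^2/8 - b/8 - 15/4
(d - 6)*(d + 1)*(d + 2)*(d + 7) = d^4 + 4*d^3 - 37*d^2 - 124*d - 84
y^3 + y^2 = y^2*(y + 1)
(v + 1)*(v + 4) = v^2 + 5*v + 4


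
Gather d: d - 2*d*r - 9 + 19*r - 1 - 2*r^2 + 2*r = d*(1 - 2*r) - 2*r^2 + 21*r - 10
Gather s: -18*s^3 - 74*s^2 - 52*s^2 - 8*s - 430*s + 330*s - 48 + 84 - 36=-18*s^3 - 126*s^2 - 108*s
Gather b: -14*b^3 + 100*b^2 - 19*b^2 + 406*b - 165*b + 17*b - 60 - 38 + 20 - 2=-14*b^3 + 81*b^2 + 258*b - 80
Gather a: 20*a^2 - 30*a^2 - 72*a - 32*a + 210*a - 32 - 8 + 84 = -10*a^2 + 106*a + 44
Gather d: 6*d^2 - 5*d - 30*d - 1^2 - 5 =6*d^2 - 35*d - 6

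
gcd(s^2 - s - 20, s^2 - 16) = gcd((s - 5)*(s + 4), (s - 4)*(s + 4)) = s + 4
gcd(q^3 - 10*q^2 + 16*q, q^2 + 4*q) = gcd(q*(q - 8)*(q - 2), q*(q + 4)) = q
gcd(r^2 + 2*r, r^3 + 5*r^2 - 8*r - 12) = 1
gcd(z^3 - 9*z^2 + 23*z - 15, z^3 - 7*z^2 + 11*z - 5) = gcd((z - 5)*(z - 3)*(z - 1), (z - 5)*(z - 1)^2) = z^2 - 6*z + 5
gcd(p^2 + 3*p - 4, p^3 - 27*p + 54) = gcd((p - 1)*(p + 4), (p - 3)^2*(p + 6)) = 1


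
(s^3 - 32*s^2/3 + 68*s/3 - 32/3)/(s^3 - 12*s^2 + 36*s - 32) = (s - 2/3)/(s - 2)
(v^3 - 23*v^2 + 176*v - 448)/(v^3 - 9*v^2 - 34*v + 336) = (v - 8)/(v + 6)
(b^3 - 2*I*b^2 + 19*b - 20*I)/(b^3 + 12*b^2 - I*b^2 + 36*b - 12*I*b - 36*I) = (b^2 - I*b + 20)/(b^2 + 12*b + 36)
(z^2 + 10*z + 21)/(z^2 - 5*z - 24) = (z + 7)/(z - 8)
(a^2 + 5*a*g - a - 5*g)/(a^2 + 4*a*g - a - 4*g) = (a + 5*g)/(a + 4*g)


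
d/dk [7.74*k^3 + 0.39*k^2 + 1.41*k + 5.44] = 23.22*k^2 + 0.78*k + 1.41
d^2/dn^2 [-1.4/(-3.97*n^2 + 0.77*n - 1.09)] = (-44.13052*n^2 + 8.55932*n + 1.4*(7.94*n - 0.77)*(15.88*n - 1.54) - 12.11644)/(3.97*n^2 - 0.77*n + 1.09)^3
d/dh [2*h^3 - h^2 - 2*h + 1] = 6*h^2 - 2*h - 2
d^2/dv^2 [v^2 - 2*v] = 2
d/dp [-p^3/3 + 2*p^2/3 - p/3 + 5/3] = -p^2 + 4*p/3 - 1/3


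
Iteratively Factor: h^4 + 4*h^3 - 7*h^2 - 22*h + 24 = (h + 4)*(h^3 - 7*h + 6) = (h + 3)*(h + 4)*(h^2 - 3*h + 2) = (h - 1)*(h + 3)*(h + 4)*(h - 2)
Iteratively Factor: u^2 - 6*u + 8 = (u - 2)*(u - 4)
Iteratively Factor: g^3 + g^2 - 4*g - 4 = (g + 2)*(g^2 - g - 2) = (g + 1)*(g + 2)*(g - 2)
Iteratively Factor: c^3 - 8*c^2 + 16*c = (c - 4)*(c^2 - 4*c) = c*(c - 4)*(c - 4)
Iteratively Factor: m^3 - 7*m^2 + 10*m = (m - 2)*(m^2 - 5*m) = m*(m - 2)*(m - 5)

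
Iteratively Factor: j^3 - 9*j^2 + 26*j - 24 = (j - 3)*(j^2 - 6*j + 8) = (j - 4)*(j - 3)*(j - 2)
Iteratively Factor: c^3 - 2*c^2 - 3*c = (c - 3)*(c^2 + c) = c*(c - 3)*(c + 1)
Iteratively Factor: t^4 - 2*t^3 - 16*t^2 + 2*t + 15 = (t - 1)*(t^3 - t^2 - 17*t - 15) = (t - 1)*(t + 1)*(t^2 - 2*t - 15) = (t - 5)*(t - 1)*(t + 1)*(t + 3)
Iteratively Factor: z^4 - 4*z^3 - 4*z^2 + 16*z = (z + 2)*(z^3 - 6*z^2 + 8*z) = (z - 4)*(z + 2)*(z^2 - 2*z) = (z - 4)*(z - 2)*(z + 2)*(z)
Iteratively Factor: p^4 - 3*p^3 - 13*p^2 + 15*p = (p)*(p^3 - 3*p^2 - 13*p + 15) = p*(p + 3)*(p^2 - 6*p + 5) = p*(p - 1)*(p + 3)*(p - 5)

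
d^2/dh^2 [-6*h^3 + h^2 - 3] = 2 - 36*h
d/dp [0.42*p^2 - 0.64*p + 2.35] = 0.84*p - 0.64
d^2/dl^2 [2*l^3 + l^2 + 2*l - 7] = 12*l + 2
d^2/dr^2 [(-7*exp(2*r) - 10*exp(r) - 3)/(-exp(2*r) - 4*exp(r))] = 6*(-3*exp(3*r) + 14*exp(2*r) + 6*exp(r) + 8)*exp(-r)/(exp(3*r) + 12*exp(2*r) + 48*exp(r) + 64)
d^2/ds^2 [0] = 0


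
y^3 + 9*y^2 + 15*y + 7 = (y + 1)^2*(y + 7)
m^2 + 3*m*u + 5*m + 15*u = (m + 5)*(m + 3*u)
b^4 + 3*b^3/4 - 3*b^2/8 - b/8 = b*(b - 1/2)*(b + 1/4)*(b + 1)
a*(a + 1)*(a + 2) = a^3 + 3*a^2 + 2*a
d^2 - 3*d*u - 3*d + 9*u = (d - 3)*(d - 3*u)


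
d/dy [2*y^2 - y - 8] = 4*y - 1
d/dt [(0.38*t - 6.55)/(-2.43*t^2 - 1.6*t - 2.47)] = (0.9234*t^2 - 31.833*t - 11.4186)/(5.9049*t^4 + 7.776*t^3 + 14.5642*t^2 + 7.904*t + 6.1009)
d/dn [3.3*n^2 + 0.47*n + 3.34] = 6.6*n + 0.47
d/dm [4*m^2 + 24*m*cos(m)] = -24*m*sin(m) + 8*m + 24*cos(m)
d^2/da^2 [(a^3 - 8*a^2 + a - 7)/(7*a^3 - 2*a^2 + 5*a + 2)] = 2*(-378*a^6 + 42*a^5 - 1344*a^4 + 1486*a^3 - 969*a^2 + 528*a - 245)/(343*a^9 - 294*a^8 + 819*a^7 - 134*a^6 + 417*a^5 + 294*a^4 + 89*a^3 + 126*a^2 + 60*a + 8)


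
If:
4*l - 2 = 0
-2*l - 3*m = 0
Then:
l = 1/2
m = -1/3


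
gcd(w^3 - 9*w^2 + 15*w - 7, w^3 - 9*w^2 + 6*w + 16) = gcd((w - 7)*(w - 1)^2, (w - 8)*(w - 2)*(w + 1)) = 1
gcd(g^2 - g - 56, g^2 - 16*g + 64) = g - 8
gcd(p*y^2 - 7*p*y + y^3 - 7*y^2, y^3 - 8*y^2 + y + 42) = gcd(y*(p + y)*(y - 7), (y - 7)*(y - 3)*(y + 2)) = y - 7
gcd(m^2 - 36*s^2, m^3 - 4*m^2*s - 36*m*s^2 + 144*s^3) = -m^2 + 36*s^2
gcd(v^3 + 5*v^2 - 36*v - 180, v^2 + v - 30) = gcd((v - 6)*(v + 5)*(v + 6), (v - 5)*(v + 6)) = v + 6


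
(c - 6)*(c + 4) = c^2 - 2*c - 24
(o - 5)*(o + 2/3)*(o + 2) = o^3 - 7*o^2/3 - 12*o - 20/3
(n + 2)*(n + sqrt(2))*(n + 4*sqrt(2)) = n^3 + 2*n^2 + 5*sqrt(2)*n^2 + 8*n + 10*sqrt(2)*n + 16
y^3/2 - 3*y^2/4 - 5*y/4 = y*(y/2 + 1/2)*(y - 5/2)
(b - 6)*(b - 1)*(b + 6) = b^3 - b^2 - 36*b + 36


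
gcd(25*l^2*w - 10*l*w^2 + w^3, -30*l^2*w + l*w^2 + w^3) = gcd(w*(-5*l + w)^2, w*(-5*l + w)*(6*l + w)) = -5*l*w + w^2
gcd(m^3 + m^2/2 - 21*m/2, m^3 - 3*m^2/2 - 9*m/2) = m^2 - 3*m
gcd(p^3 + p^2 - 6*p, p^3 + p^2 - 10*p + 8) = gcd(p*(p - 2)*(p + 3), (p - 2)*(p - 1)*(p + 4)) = p - 2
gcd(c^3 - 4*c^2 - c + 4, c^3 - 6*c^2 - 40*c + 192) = c - 4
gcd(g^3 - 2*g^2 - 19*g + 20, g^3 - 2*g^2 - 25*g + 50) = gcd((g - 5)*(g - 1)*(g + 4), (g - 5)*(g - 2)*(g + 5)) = g - 5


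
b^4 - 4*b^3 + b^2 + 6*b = b*(b - 3)*(b - 2)*(b + 1)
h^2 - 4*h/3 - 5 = (h - 3)*(h + 5/3)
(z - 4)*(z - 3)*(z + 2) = z^3 - 5*z^2 - 2*z + 24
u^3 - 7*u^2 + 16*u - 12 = (u - 3)*(u - 2)^2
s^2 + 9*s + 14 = (s + 2)*(s + 7)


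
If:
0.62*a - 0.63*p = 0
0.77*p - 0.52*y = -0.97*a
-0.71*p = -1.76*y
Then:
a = 0.00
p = 0.00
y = 0.00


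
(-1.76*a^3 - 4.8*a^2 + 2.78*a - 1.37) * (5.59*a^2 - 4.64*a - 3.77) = -9.8384*a^5 - 18.6656*a^4 + 44.4474*a^3 - 2.4615*a^2 - 4.1238*a + 5.1649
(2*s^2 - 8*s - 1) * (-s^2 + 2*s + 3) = -2*s^4 + 12*s^3 - 9*s^2 - 26*s - 3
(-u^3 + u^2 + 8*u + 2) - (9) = -u^3 + u^2 + 8*u - 7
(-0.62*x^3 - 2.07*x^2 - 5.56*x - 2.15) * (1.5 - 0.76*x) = 0.4712*x^4 + 0.6432*x^3 + 1.1206*x^2 - 6.706*x - 3.225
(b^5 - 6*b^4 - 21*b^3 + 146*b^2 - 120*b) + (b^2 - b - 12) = b^5 - 6*b^4 - 21*b^3 + 147*b^2 - 121*b - 12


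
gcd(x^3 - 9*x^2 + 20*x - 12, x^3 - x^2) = x - 1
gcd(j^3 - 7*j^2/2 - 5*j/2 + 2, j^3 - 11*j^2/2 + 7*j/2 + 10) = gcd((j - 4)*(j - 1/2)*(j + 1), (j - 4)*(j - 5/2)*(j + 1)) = j^2 - 3*j - 4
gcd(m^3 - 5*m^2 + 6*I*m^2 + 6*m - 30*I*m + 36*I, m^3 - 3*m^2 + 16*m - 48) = m - 3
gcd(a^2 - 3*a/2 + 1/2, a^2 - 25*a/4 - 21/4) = 1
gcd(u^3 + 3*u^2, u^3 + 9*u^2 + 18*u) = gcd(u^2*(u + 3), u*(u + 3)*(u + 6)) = u^2 + 3*u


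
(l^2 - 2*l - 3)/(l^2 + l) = (l - 3)/l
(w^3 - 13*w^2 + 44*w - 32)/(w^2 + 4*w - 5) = (w^2 - 12*w + 32)/(w + 5)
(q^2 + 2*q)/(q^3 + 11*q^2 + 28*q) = (q + 2)/(q^2 + 11*q + 28)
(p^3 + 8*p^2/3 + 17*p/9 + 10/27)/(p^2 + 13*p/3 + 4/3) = (9*p^2 + 21*p + 10)/(9*(p + 4))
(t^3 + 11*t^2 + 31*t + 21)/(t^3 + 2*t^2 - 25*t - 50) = (t^3 + 11*t^2 + 31*t + 21)/(t^3 + 2*t^2 - 25*t - 50)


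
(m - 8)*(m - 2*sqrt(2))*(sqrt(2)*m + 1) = sqrt(2)*m^3 - 8*sqrt(2)*m^2 - 3*m^2 - 2*sqrt(2)*m + 24*m + 16*sqrt(2)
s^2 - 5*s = s*(s - 5)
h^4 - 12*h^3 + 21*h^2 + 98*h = h*(h - 7)^2*(h + 2)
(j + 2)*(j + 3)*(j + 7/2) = j^3 + 17*j^2/2 + 47*j/2 + 21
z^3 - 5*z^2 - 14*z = z*(z - 7)*(z + 2)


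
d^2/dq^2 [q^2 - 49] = 2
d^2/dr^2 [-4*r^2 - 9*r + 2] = -8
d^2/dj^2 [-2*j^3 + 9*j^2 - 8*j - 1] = 18 - 12*j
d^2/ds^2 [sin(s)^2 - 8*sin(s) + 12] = 8*sin(s) + 2*cos(2*s)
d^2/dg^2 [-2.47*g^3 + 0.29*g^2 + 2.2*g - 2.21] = 0.58 - 14.82*g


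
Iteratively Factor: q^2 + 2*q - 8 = (q - 2)*(q + 4)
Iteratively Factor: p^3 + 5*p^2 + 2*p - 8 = (p - 1)*(p^2 + 6*p + 8) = (p - 1)*(p + 2)*(p + 4)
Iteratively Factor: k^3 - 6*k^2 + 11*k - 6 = (k - 1)*(k^2 - 5*k + 6) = (k - 3)*(k - 1)*(k - 2)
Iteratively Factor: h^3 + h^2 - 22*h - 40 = (h + 2)*(h^2 - h - 20) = (h - 5)*(h + 2)*(h + 4)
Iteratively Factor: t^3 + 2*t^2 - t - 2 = (t + 1)*(t^2 + t - 2) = (t + 1)*(t + 2)*(t - 1)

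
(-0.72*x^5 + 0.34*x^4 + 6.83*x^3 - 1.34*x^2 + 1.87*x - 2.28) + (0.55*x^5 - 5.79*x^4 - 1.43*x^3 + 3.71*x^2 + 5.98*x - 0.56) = -0.17*x^5 - 5.45*x^4 + 5.4*x^3 + 2.37*x^2 + 7.85*x - 2.84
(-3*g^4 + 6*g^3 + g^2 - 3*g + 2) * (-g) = 3*g^5 - 6*g^4 - g^3 + 3*g^2 - 2*g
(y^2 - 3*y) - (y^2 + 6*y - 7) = 7 - 9*y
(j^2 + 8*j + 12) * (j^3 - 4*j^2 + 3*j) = j^5 + 4*j^4 - 17*j^3 - 24*j^2 + 36*j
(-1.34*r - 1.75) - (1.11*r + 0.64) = -2.45*r - 2.39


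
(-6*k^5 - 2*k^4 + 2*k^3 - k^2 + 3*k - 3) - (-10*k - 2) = -6*k^5 - 2*k^4 + 2*k^3 - k^2 + 13*k - 1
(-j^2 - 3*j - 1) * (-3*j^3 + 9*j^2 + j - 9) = 3*j^5 - 25*j^3 - 3*j^2 + 26*j + 9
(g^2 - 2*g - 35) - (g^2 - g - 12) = -g - 23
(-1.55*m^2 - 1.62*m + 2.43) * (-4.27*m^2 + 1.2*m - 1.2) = 6.6185*m^4 + 5.0574*m^3 - 10.4601*m^2 + 4.86*m - 2.916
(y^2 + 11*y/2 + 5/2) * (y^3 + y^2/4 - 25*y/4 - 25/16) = y^5 + 23*y^4/4 - 19*y^3/8 - 565*y^2/16 - 775*y/32 - 125/32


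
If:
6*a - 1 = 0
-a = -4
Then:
No Solution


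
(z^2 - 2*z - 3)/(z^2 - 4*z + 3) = (z + 1)/(z - 1)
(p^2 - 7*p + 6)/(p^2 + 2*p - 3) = (p - 6)/(p + 3)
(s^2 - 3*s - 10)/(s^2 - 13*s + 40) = (s + 2)/(s - 8)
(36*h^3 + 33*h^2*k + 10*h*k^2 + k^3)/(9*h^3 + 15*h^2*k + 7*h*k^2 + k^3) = (4*h + k)/(h + k)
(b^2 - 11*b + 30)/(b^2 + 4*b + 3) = (b^2 - 11*b + 30)/(b^2 + 4*b + 3)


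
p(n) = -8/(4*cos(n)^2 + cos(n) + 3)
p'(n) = -8*(8*sin(n)*cos(n) + sin(n))/(4*cos(n)^2 + cos(n) + 3)^2 = -8*(8*cos(n) + 1)*sin(n)/(4*cos(n)^2 + cos(n) + 3)^2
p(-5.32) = -1.64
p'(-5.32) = -1.54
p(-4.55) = -2.72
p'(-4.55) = 0.27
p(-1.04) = -1.77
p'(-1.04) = 1.70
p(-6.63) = -1.07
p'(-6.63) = 0.41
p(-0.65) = -1.26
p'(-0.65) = 0.89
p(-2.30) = -1.95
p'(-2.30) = -1.53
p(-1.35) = -2.35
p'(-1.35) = 1.85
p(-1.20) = -2.06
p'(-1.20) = 1.92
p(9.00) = -1.48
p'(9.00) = 0.71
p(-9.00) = -1.48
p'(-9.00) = -0.71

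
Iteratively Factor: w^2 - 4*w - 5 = (w + 1)*(w - 5)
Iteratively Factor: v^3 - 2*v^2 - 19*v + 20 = (v - 1)*(v^2 - v - 20) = (v - 5)*(v - 1)*(v + 4)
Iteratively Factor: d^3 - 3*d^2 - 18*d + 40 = (d + 4)*(d^2 - 7*d + 10) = (d - 5)*(d + 4)*(d - 2)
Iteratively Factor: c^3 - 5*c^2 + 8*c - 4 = (c - 2)*(c^2 - 3*c + 2) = (c - 2)^2*(c - 1)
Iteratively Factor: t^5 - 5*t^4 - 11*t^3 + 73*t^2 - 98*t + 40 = (t - 5)*(t^4 - 11*t^2 + 18*t - 8) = (t - 5)*(t + 4)*(t^3 - 4*t^2 + 5*t - 2) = (t - 5)*(t - 1)*(t + 4)*(t^2 - 3*t + 2) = (t - 5)*(t - 1)^2*(t + 4)*(t - 2)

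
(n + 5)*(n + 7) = n^2 + 12*n + 35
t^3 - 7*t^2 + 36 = (t - 6)*(t - 3)*(t + 2)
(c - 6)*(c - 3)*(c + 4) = c^3 - 5*c^2 - 18*c + 72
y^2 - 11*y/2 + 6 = (y - 4)*(y - 3/2)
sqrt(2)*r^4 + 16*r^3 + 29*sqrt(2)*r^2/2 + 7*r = r*(r + sqrt(2)/2)*(r + 7*sqrt(2))*(sqrt(2)*r + 1)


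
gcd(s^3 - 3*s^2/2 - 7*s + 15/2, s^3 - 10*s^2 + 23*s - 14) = s - 1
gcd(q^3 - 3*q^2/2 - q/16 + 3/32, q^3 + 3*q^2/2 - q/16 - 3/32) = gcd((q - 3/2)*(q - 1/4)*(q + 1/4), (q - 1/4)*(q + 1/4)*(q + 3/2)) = q^2 - 1/16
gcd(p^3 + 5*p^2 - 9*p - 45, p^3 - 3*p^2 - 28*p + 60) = p + 5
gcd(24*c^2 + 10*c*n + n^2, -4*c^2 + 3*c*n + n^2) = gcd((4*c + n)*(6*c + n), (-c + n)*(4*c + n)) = 4*c + n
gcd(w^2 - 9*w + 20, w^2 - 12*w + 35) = w - 5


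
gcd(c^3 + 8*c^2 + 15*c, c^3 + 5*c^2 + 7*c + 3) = c + 3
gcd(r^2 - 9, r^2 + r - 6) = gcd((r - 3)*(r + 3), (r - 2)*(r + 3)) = r + 3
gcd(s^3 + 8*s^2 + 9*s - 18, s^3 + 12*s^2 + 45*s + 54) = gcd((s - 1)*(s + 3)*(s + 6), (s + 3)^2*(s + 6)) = s^2 + 9*s + 18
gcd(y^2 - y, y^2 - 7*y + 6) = y - 1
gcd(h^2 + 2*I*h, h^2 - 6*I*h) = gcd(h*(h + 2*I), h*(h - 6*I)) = h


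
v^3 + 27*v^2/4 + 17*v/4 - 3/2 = (v - 1/4)*(v + 1)*(v + 6)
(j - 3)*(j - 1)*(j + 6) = j^3 + 2*j^2 - 21*j + 18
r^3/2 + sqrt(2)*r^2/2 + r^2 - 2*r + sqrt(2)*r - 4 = (r/2 + sqrt(2))*(r + 2)*(r - sqrt(2))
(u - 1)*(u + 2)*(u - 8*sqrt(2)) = u^3 - 8*sqrt(2)*u^2 + u^2 - 8*sqrt(2)*u - 2*u + 16*sqrt(2)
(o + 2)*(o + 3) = o^2 + 5*o + 6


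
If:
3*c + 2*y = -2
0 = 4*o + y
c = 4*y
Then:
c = -4/7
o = 1/28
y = -1/7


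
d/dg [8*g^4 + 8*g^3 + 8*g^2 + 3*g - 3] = 32*g^3 + 24*g^2 + 16*g + 3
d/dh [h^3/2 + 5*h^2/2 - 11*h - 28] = 3*h^2/2 + 5*h - 11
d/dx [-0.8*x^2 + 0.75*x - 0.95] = 0.75 - 1.6*x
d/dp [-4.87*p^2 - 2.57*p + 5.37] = -9.74*p - 2.57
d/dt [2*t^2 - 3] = 4*t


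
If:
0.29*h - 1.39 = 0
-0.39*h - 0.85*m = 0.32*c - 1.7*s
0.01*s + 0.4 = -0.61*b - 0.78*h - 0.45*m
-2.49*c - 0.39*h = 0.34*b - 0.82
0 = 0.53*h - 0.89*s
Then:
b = -9.19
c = 0.83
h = 4.79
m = 3.20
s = 2.85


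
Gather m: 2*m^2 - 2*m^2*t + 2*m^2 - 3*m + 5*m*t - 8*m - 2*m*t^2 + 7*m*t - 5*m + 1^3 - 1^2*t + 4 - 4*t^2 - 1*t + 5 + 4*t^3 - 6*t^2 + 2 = m^2*(4 - 2*t) + m*(-2*t^2 + 12*t - 16) + 4*t^3 - 10*t^2 - 2*t + 12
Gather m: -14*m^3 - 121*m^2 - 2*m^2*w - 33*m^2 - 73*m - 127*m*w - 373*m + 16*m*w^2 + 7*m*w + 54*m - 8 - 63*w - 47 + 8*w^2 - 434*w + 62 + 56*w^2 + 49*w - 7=-14*m^3 + m^2*(-2*w - 154) + m*(16*w^2 - 120*w - 392) + 64*w^2 - 448*w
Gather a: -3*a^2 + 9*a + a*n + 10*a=-3*a^2 + a*(n + 19)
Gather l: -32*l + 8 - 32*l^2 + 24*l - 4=-32*l^2 - 8*l + 4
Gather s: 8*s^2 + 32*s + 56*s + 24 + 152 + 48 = 8*s^2 + 88*s + 224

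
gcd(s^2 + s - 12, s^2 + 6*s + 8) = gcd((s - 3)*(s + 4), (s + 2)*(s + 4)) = s + 4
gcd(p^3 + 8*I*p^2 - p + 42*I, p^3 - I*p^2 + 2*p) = p - 2*I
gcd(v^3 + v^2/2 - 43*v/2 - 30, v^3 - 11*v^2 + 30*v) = v - 5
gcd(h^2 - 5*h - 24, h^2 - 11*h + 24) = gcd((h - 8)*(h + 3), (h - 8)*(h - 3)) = h - 8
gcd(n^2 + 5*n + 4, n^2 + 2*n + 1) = n + 1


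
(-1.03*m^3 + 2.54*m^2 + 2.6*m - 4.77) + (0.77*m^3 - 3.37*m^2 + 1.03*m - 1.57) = -0.26*m^3 - 0.83*m^2 + 3.63*m - 6.34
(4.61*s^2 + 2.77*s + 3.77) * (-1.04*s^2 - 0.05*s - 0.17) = -4.7944*s^4 - 3.1113*s^3 - 4.843*s^2 - 0.6594*s - 0.6409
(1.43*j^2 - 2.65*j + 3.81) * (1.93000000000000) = 2.7599*j^2 - 5.1145*j + 7.3533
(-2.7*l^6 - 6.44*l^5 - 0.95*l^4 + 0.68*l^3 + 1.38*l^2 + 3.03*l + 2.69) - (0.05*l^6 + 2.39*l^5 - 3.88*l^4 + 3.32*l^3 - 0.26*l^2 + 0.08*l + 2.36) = -2.75*l^6 - 8.83*l^5 + 2.93*l^4 - 2.64*l^3 + 1.64*l^2 + 2.95*l + 0.33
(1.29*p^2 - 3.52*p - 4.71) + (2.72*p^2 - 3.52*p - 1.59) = 4.01*p^2 - 7.04*p - 6.3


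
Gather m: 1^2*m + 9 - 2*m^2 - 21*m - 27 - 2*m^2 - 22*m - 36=-4*m^2 - 42*m - 54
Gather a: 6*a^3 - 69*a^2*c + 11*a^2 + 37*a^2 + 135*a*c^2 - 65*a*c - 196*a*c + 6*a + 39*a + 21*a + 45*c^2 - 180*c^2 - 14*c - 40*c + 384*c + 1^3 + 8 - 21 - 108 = 6*a^3 + a^2*(48 - 69*c) + a*(135*c^2 - 261*c + 66) - 135*c^2 + 330*c - 120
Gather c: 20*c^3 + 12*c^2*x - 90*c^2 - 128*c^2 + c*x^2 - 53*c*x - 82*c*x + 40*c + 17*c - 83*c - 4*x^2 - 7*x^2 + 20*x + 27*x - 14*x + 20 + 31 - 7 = 20*c^3 + c^2*(12*x - 218) + c*(x^2 - 135*x - 26) - 11*x^2 + 33*x + 44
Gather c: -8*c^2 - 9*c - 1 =-8*c^2 - 9*c - 1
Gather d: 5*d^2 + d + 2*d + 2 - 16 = 5*d^2 + 3*d - 14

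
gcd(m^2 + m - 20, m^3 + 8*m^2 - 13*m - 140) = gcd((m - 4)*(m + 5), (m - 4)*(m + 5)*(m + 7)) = m^2 + m - 20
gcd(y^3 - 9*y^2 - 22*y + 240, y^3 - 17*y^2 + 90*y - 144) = y^2 - 14*y + 48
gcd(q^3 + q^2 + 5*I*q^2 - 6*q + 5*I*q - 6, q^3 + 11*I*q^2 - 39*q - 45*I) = q + 3*I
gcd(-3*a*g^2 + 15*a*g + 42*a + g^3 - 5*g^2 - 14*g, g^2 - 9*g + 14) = g - 7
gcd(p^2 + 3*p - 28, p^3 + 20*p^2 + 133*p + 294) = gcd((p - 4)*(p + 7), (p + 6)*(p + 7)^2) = p + 7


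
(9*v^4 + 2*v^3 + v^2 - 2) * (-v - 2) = -9*v^5 - 20*v^4 - 5*v^3 - 2*v^2 + 2*v + 4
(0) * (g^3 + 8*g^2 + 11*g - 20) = 0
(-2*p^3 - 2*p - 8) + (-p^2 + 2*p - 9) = -2*p^3 - p^2 - 17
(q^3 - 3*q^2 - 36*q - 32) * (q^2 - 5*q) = q^5 - 8*q^4 - 21*q^3 + 148*q^2 + 160*q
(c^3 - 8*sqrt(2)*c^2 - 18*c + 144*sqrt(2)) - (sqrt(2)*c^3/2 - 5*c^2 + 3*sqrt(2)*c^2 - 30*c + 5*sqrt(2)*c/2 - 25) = -sqrt(2)*c^3/2 + c^3 - 11*sqrt(2)*c^2 + 5*c^2 - 5*sqrt(2)*c/2 + 12*c + 25 + 144*sqrt(2)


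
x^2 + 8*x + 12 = (x + 2)*(x + 6)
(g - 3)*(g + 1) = g^2 - 2*g - 3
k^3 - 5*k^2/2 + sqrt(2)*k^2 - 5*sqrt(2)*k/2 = k*(k - 5/2)*(k + sqrt(2))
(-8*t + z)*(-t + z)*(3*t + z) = 24*t^3 - 19*t^2*z - 6*t*z^2 + z^3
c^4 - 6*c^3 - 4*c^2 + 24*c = c*(c - 6)*(c - 2)*(c + 2)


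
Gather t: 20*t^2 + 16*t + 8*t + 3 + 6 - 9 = 20*t^2 + 24*t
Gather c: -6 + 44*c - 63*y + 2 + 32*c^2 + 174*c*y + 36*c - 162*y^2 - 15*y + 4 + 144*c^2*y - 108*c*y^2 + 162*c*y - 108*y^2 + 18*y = c^2*(144*y + 32) + c*(-108*y^2 + 336*y + 80) - 270*y^2 - 60*y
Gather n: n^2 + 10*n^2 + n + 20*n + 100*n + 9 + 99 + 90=11*n^2 + 121*n + 198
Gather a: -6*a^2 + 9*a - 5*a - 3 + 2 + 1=-6*a^2 + 4*a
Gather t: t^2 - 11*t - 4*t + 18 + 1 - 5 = t^2 - 15*t + 14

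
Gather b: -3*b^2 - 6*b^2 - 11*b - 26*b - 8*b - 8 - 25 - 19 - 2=-9*b^2 - 45*b - 54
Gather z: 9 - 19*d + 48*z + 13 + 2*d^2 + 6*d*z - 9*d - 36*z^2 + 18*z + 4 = 2*d^2 - 28*d - 36*z^2 + z*(6*d + 66) + 26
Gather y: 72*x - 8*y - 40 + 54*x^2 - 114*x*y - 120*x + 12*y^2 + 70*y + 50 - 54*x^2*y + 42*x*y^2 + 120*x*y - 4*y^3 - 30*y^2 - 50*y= 54*x^2 - 48*x - 4*y^3 + y^2*(42*x - 18) + y*(-54*x^2 + 6*x + 12) + 10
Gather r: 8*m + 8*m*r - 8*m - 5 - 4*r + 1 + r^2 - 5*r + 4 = r^2 + r*(8*m - 9)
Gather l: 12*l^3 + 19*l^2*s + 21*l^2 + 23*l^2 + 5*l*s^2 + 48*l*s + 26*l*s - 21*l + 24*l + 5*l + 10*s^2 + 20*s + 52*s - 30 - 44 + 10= 12*l^3 + l^2*(19*s + 44) + l*(5*s^2 + 74*s + 8) + 10*s^2 + 72*s - 64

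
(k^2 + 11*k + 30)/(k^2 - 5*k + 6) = (k^2 + 11*k + 30)/(k^2 - 5*k + 6)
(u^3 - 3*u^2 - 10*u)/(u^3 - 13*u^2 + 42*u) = (u^2 - 3*u - 10)/(u^2 - 13*u + 42)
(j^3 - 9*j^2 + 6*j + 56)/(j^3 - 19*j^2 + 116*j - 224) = (j + 2)/(j - 8)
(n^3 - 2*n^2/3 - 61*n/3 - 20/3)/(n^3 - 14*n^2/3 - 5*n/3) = (n + 4)/n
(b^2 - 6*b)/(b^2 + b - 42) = b/(b + 7)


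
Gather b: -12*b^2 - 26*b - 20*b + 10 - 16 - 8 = -12*b^2 - 46*b - 14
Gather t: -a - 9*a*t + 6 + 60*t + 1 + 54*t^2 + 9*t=-a + 54*t^2 + t*(69 - 9*a) + 7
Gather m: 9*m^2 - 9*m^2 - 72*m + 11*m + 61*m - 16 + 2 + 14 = 0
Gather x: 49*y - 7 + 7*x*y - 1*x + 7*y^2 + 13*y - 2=x*(7*y - 1) + 7*y^2 + 62*y - 9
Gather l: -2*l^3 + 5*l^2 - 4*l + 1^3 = -2*l^3 + 5*l^2 - 4*l + 1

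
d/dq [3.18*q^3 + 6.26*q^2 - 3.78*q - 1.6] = 9.54*q^2 + 12.52*q - 3.78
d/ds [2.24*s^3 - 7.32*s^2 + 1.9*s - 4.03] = 6.72*s^2 - 14.64*s + 1.9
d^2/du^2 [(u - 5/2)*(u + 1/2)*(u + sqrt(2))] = 6*u - 4 + 2*sqrt(2)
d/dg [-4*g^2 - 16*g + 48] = -8*g - 16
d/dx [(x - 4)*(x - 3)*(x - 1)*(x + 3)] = 4*x^3 - 15*x^2 - 10*x + 45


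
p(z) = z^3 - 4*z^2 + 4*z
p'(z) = 3*z^2 - 8*z + 4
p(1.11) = 0.88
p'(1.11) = -1.18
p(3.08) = 3.59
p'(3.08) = 7.82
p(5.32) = 58.64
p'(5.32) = 46.35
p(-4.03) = -146.53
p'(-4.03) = 84.96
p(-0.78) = -6.03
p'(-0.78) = 12.07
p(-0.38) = -2.15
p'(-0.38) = 7.47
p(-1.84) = -27.13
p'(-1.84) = 28.88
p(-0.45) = -2.70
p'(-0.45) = 8.21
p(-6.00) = -384.00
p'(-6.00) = 160.00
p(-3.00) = -75.00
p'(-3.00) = 55.00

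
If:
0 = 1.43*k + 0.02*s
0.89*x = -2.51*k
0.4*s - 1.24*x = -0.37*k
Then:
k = 0.00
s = 0.00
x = 0.00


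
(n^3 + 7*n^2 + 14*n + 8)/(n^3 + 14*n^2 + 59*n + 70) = (n^2 + 5*n + 4)/(n^2 + 12*n + 35)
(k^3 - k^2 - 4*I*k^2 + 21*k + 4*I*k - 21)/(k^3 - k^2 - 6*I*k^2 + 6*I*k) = (k^2 - 4*I*k + 21)/(k*(k - 6*I))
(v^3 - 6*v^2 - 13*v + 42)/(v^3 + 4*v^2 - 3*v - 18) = (v - 7)/(v + 3)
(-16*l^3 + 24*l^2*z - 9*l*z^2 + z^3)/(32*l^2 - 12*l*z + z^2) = (4*l^2 - 5*l*z + z^2)/(-8*l + z)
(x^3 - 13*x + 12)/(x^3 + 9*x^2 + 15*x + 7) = (x^3 - 13*x + 12)/(x^3 + 9*x^2 + 15*x + 7)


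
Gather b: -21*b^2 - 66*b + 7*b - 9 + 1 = -21*b^2 - 59*b - 8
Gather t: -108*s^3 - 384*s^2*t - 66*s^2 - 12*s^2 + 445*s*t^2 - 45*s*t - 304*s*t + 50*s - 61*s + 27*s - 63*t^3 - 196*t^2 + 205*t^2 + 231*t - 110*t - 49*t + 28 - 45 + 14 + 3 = -108*s^3 - 78*s^2 + 16*s - 63*t^3 + t^2*(445*s + 9) + t*(-384*s^2 - 349*s + 72)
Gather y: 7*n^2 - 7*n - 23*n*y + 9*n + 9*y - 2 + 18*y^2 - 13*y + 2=7*n^2 + 2*n + 18*y^2 + y*(-23*n - 4)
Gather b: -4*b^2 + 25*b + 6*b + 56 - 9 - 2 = -4*b^2 + 31*b + 45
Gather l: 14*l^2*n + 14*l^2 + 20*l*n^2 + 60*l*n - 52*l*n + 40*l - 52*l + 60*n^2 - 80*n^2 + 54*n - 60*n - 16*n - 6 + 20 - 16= l^2*(14*n + 14) + l*(20*n^2 + 8*n - 12) - 20*n^2 - 22*n - 2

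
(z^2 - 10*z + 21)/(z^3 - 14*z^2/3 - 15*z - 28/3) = 3*(z - 3)/(3*z^2 + 7*z + 4)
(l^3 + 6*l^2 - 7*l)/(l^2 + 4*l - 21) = l*(l - 1)/(l - 3)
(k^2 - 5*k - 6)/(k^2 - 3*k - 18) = (k + 1)/(k + 3)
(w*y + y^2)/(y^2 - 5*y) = (w + y)/(y - 5)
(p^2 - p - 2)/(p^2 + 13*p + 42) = (p^2 - p - 2)/(p^2 + 13*p + 42)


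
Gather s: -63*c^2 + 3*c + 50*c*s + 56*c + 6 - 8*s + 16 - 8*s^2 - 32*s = -63*c^2 + 59*c - 8*s^2 + s*(50*c - 40) + 22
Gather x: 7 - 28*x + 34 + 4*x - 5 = 36 - 24*x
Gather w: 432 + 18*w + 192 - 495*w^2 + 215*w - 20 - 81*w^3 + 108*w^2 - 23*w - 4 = -81*w^3 - 387*w^2 + 210*w + 600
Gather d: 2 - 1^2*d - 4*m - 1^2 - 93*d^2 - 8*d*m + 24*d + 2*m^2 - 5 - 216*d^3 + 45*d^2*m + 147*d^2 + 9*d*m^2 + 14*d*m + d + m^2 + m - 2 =-216*d^3 + d^2*(45*m + 54) + d*(9*m^2 + 6*m + 24) + 3*m^2 - 3*m - 6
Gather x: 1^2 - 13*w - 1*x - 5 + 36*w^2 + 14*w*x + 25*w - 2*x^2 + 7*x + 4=36*w^2 + 12*w - 2*x^2 + x*(14*w + 6)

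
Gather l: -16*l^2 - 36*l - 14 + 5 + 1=-16*l^2 - 36*l - 8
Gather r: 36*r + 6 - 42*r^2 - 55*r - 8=-42*r^2 - 19*r - 2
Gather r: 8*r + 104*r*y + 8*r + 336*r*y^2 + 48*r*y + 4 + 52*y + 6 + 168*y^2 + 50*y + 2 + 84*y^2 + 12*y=r*(336*y^2 + 152*y + 16) + 252*y^2 + 114*y + 12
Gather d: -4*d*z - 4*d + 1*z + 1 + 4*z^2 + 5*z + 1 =d*(-4*z - 4) + 4*z^2 + 6*z + 2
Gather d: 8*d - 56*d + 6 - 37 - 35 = -48*d - 66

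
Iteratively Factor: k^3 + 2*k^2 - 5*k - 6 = (k + 3)*(k^2 - k - 2) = (k - 2)*(k + 3)*(k + 1)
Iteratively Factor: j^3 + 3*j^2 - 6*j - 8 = (j + 4)*(j^2 - j - 2) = (j + 1)*(j + 4)*(j - 2)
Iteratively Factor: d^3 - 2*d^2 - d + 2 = (d - 1)*(d^2 - d - 2) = (d - 2)*(d - 1)*(d + 1)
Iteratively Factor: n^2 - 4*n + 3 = (n - 1)*(n - 3)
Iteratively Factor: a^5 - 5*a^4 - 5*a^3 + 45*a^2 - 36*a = (a)*(a^4 - 5*a^3 - 5*a^2 + 45*a - 36) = a*(a - 4)*(a^3 - a^2 - 9*a + 9) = a*(a - 4)*(a - 3)*(a^2 + 2*a - 3) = a*(a - 4)*(a - 3)*(a - 1)*(a + 3)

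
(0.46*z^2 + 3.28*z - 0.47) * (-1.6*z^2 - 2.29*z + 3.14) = -0.736*z^4 - 6.3014*z^3 - 5.3148*z^2 + 11.3755*z - 1.4758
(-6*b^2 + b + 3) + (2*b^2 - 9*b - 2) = -4*b^2 - 8*b + 1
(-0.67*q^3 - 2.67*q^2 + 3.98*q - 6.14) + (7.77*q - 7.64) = -0.67*q^3 - 2.67*q^2 + 11.75*q - 13.78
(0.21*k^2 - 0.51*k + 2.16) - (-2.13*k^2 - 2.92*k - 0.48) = 2.34*k^2 + 2.41*k + 2.64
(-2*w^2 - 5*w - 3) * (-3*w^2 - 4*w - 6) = 6*w^4 + 23*w^3 + 41*w^2 + 42*w + 18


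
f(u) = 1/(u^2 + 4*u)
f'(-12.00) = 0.00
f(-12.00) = 0.01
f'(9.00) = 0.00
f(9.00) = 0.01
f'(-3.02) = 0.23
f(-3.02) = -0.34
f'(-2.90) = 0.18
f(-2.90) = -0.31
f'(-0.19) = -6.91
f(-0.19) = -1.38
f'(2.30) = -0.04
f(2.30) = 0.07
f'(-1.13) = -0.17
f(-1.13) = -0.31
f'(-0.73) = -0.45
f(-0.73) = -0.42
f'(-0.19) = -6.91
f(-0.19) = -1.38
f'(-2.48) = 0.07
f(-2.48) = -0.27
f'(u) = (-2*u - 4)/(u^2 + 4*u)^2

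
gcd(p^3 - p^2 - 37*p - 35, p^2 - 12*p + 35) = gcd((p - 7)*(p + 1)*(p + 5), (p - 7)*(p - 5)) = p - 7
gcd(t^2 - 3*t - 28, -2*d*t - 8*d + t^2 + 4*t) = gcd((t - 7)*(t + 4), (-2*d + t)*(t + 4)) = t + 4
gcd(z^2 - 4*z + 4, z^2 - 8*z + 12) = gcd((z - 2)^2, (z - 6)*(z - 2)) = z - 2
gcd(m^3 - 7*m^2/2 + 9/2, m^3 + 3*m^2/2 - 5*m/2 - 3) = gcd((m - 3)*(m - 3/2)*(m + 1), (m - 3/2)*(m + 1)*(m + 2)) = m^2 - m/2 - 3/2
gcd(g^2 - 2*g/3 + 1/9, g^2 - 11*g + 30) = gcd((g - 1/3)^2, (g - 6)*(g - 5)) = 1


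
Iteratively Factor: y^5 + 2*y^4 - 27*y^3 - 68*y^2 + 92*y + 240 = (y + 2)*(y^4 - 27*y^2 - 14*y + 120) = (y + 2)*(y + 3)*(y^3 - 3*y^2 - 18*y + 40) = (y + 2)*(y + 3)*(y + 4)*(y^2 - 7*y + 10) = (y - 2)*(y + 2)*(y + 3)*(y + 4)*(y - 5)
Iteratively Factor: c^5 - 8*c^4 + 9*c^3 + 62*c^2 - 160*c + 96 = (c - 2)*(c^4 - 6*c^3 - 3*c^2 + 56*c - 48) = (c - 4)*(c - 2)*(c^3 - 2*c^2 - 11*c + 12) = (c - 4)^2*(c - 2)*(c^2 + 2*c - 3) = (c - 4)^2*(c - 2)*(c + 3)*(c - 1)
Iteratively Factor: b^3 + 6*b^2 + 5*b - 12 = (b - 1)*(b^2 + 7*b + 12) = (b - 1)*(b + 4)*(b + 3)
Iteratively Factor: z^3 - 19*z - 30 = (z + 2)*(z^2 - 2*z - 15) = (z + 2)*(z + 3)*(z - 5)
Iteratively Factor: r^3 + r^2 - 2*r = (r)*(r^2 + r - 2) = r*(r - 1)*(r + 2)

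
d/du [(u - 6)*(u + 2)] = 2*u - 4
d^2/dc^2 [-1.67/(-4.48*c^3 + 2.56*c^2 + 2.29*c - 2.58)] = ((8.5504 - 44.8896*c)*(4.48*c^3 - 2.56*c^2 - 2.29*c + 2.58) + 1.67*(-26.88*c^2 + 10.24*c + 4.58)*(-13.44*c^2 + 5.12*c + 2.29))/(4.48*c^3 - 2.56*c^2 - 2.29*c + 2.58)^3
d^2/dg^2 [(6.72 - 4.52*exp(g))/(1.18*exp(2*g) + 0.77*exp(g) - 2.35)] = (-6.293648*exp(4*g) + 41.534584*exp(3*g) - 56.886384*exp(2*g) + 70.343588*exp(g) - 12.80186)*exp(g)/(1.643032*exp(6*g) + 3.216444*exp(5*g) - 7.717554*exp(4*g) - 12.354727*exp(3*g) + 15.369705*exp(2*g) + 12.756975*exp(g) - 12.977875)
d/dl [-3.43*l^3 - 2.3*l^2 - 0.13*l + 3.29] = -10.29*l^2 - 4.6*l - 0.13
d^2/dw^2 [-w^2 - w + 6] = -2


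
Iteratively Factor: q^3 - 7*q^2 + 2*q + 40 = (q + 2)*(q^2 - 9*q + 20) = (q - 5)*(q + 2)*(q - 4)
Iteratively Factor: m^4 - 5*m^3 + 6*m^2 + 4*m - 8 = (m + 1)*(m^3 - 6*m^2 + 12*m - 8) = (m - 2)*(m + 1)*(m^2 - 4*m + 4) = (m - 2)^2*(m + 1)*(m - 2)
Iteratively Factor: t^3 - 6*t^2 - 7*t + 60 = (t - 5)*(t^2 - t - 12) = (t - 5)*(t + 3)*(t - 4)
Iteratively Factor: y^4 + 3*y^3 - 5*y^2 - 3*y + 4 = (y + 1)*(y^3 + 2*y^2 - 7*y + 4) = (y + 1)*(y + 4)*(y^2 - 2*y + 1) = (y - 1)*(y + 1)*(y + 4)*(y - 1)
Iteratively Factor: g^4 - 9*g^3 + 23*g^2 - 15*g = (g - 1)*(g^3 - 8*g^2 + 15*g) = (g - 3)*(g - 1)*(g^2 - 5*g) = (g - 5)*(g - 3)*(g - 1)*(g)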